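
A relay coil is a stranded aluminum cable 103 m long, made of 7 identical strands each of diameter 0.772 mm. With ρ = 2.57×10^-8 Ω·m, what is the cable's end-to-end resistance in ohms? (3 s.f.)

A_strand = π(3.8600e-04 m)² = 4.681e-07 m²
R_strand = ρL/A = (2.57×10^-8)(103)/(4.681e-07) = 5.655 Ω
R_total = R_strand/N = 5.655/7 = 0.808 Ω

0.808 Ω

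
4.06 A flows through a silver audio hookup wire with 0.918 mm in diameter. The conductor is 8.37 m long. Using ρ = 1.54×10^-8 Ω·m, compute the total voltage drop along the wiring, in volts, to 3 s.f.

A = π(d/2)² = π(4.5900e-04 m)² = 6.619e-07 m²
R = ρL/A = (1.54×10^-8)(8.37)/(6.619e-07) = 0.1947 Ω
V = IR = 4.06 × 0.1947 = 0.791 V

0.791 V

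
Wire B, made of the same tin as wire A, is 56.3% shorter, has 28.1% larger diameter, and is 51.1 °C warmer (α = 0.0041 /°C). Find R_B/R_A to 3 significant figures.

R ∝ ρL/d² with ρ ∝ (1+αΔT), so R_B/R_A = (1 − 56.3/100) × (1 + 28.1/100)⁻² × (1 + 0.0041×51.1)
= 0.437 × 0.6094 × 1.21 = 0.322

0.322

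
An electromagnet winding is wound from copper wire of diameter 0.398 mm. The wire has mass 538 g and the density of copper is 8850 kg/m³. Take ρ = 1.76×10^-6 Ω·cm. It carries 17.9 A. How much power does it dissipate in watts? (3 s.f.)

22100 W

ρ = 1.76×10^-6 Ω·cm = 1.76×10^-8 Ω·m
A = π(d/2)² = π(1.9900e-04 m)² = 1.2441e-07 m²
L = m/(density·A) = 0.538/(8850×1.2441e-07) = 488.6 m
R = ρL/A = (1.76×10^-8)(488.6)/(1.2441e-07) = 69.13 Ω
P = I²R = (17.9)² × 69.13 = 22100 W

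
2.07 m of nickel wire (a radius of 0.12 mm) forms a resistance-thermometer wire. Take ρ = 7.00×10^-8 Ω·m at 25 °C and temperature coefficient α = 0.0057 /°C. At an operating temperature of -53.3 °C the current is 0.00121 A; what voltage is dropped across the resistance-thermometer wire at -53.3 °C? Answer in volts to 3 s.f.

A = πr² = π(1.2000e-04 m)² = 4.524e-08 m²
R₍25₎ = ρL/A = (7.00×10^-8)(2.07)/(4.524e-08) = 3.203 Ω
R₍-53.3₎ = R₍25₎(1 + αΔT) = 3.203 × (1 + 0.0057×-78.3) = 1.773 Ω
V = IR = 0.00121 × 1.773 = 0.00215 V

0.00215 V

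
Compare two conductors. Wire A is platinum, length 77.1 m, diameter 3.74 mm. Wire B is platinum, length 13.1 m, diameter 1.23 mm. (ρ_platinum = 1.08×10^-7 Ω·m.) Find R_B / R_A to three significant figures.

1.57

R ∝ ρL/d², so R_B/R_A = (L_B/L_A) × (d_A/d_B)²
= (13.1/77.1) × (3.74/1.23)² = 1.57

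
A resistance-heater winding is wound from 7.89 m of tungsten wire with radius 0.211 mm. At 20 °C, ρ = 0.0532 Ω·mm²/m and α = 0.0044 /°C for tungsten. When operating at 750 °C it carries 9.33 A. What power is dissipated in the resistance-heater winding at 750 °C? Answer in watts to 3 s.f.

ρ = 0.0532 Ω·mm²/m = 5.32×10^-8 Ω·m
A = πr² = π(2.1100e-04 m)² = 1.399e-07 m²
R₍20₎ = ρL/A = (5.32×10^-8)(7.89)/(1.399e-07) = 3.001 Ω
R₍750₎ = R₍20₎(1 + αΔT) = 3.001 × (1 + 0.0044×730) = 12.64 Ω
P = I²R = (9.33)² × 12.64 = 1100 W

1100 W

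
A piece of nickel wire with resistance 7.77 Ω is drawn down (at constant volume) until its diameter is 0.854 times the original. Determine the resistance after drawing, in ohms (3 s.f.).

14.6 Ω

Volume constant ⇒ L' = L/r² with r = 0.854. R' = ρL'/A' = ρ(L/r²)/(πr²d₀²/4) = R/r⁴.
R' = 1.88 × 7.77 = 14.6 Ω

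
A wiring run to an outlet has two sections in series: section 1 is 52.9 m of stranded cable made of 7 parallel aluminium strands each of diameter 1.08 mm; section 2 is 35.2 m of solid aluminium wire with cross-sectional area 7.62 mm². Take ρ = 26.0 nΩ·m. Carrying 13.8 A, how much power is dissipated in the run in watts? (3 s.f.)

ρ = 26.0 nΩ·m = 2.60×10^-8 Ω·m
Section 1: A_strand = π(5.4000e-04)² = 9.161e-07 m²; R₁ = ρL/(N·A_s) = (2.60×10^-8)(52.9)/(7×9.161e-07) = 0.2145 Ω
Section 2: A = 7.62 mm² = 7.620e-06 m²
R₂ = (2.60×10^-8)(35.2)/(7.620e-06) = 0.1201 Ω
R = R₁ + R₂ = 0.3346 Ω
P = I²R = (13.8)² × 0.3346 = 63.7 W

63.7 W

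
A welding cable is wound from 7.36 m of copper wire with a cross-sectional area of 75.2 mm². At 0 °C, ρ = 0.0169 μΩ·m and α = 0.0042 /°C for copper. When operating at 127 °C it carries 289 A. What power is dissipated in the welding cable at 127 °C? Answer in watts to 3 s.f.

212 W

ρ = 0.0169 μΩ·m = 1.69×10^-8 Ω·m
A = 75.2 mm² = 7.520e-05 m²
R₍0₎ = ρL/A = (1.69×10^-8)(7.36)/(7.520e-05) = 0.001654 Ω
R₍127₎ = R₍0₎(1 + αΔT) = 0.001654 × (1 + 0.0042×127) = 0.002536 Ω
P = I²R = (289)² × 0.002536 = 212 W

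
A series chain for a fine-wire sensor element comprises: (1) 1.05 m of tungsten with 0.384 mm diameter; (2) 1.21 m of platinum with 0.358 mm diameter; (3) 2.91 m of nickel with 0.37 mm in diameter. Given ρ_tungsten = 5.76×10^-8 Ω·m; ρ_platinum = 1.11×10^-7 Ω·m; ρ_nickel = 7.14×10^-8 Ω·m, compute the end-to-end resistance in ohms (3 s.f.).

Seg 1: A = π(d/2)² = π(1.9200e-04 m)² = 1.158e-07 m²
R_1 = (5.76×10^-8)(1.05)/(1.158e-07) = 0.5222 Ω
Seg 2: A = π(d/2)² = π(1.7900e-04 m)² = 1.007e-07 m²
R_2 = (1.11×10^-7)(1.21)/(1.007e-07) = 1.334 Ω
Seg 3: A = π(d/2)² = π(1.8500e-04 m)² = 1.075e-07 m²
R_3 = (7.14×10^-8)(2.91)/(1.075e-07) = 1.932 Ω
R_total = R_1 + R_2 + R_3 = 3.79 Ω

3.79 Ω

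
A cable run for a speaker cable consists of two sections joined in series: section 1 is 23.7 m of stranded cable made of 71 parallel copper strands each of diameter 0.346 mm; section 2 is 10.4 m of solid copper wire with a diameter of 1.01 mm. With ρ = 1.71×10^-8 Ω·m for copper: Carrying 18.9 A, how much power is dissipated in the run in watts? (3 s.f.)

101 W

Section 1: A_strand = π(1.7300e-04)² = 9.402e-08 m²; R₁ = ρL/(N·A_s) = (1.71×10^-8)(23.7)/(71×9.402e-08) = 0.06071 Ω
Section 2: A = π(d/2)² = π(5.0500e-04 m)² = 8.012e-07 m²
R₂ = (1.71×10^-8)(10.4)/(8.012e-07) = 0.222 Ω
R = R₁ + R₂ = 0.2827 Ω
P = I²R = (18.9)² × 0.2827 = 101 W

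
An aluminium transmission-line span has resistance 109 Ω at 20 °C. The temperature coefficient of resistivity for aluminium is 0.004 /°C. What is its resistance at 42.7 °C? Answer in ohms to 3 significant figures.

119 Ω

ΔT = 42.7 − 20 = 22.7 °C
R = R₀(1 + αΔT) = 109 × (1 + 0.004×22.7) = 109 × 1.091 = 119 Ω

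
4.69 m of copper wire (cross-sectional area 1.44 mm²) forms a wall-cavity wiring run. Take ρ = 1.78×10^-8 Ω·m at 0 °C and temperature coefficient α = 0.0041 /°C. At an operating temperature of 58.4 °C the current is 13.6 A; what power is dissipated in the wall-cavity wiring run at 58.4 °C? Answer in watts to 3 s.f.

13.3 W

A = 1.44 mm² = 1.440e-06 m²
R₍0₎ = ρL/A = (1.78×10^-8)(4.69)/(1.440e-06) = 0.05797 Ω
R₍58.4₎ = R₍0₎(1 + αΔT) = 0.05797 × (1 + 0.0041×58.4) = 0.07185 Ω
P = I²R = (13.6)² × 0.07185 = 13.3 W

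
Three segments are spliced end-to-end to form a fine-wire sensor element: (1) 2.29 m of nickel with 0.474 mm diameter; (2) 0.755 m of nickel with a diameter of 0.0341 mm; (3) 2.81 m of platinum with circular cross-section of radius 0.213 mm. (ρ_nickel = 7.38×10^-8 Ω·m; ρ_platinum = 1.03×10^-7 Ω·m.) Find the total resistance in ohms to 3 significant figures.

Seg 1: A = π(d/2)² = π(2.3700e-04 m)² = 1.765e-07 m²
R_1 = (7.38×10^-8)(2.29)/(1.765e-07) = 0.9577 Ω
Seg 2: A = π(d/2)² = π(1.7050e-05 m)² = 9.133e-10 m²
R_2 = (7.38×10^-8)(0.755)/(9.133e-10) = 61.01 Ω
Seg 3: A = πr² = π(2.1300e-04 m)² = 1.425e-07 m²
R_3 = (1.03×10^-7)(2.81)/(1.425e-07) = 2.031 Ω
R_total = R_1 + R_2 + R_3 = 64.0 Ω

64.0 Ω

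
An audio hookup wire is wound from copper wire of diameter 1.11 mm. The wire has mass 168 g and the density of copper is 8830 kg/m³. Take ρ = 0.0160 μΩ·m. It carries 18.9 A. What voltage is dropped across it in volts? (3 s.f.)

ρ = 0.0160 μΩ·m = 1.60×10^-8 Ω·m
A = π(d/2)² = π(5.5500e-04 m)² = 9.6769e-07 m²
L = m/(density·A) = 0.168/(8830×9.6769e-07) = 19.66 m
R = ρL/A = (1.60×10^-8)(19.66)/(9.6769e-07) = 0.3251 Ω
V = IR = 18.9 × 0.3251 = 6.14 V

6.14 V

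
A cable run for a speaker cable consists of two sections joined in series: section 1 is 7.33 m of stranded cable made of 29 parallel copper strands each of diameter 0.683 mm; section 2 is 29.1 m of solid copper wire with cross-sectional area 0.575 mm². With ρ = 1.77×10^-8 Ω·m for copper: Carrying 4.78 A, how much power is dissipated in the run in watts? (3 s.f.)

Section 1: A_strand = π(3.4150e-04)² = 3.664e-07 m²; R₁ = ρL/(N·A_s) = (1.77×10^-8)(7.33)/(29×3.664e-07) = 0.01221 Ω
Section 2: A = 0.575 mm² = 5.750e-07 m²
R₂ = (1.77×10^-8)(29.1)/(5.750e-07) = 0.8958 Ω
R = R₁ + R₂ = 0.908 Ω
P = I²R = (4.78)² × 0.908 = 20.7 W

20.7 W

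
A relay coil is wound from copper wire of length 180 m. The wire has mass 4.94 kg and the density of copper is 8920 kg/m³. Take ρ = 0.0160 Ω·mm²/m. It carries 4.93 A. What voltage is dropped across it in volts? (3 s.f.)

4.61 V

ρ = 0.0160 Ω·mm²/m = 1.60×10^-8 Ω·m
A = m/(density·L) = 4.94/(8920×180) = 3.0767e-06 m²
R = ρL/A = (1.60×10^-8)(180)/(3.0767e-06) = 0.9361 Ω
V = IR = 4.93 × 0.9361 = 4.61 V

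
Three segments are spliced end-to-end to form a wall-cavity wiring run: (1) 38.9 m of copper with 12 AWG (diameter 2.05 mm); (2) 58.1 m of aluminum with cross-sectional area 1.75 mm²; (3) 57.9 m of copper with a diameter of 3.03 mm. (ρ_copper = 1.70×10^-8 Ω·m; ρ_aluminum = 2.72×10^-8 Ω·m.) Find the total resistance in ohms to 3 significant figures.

1.24 Ω

Seg 1: A = π(2.05/2 mm)² = π(1.0250e-03 m)² = 3.301e-06 m²
R_1 = (1.70×10^-8)(38.9)/(3.301e-06) = 0.2004 Ω
Seg 2: A = 1.75 mm² = 1.750e-06 m²
R_2 = (2.72×10^-8)(58.1)/(1.750e-06) = 0.903 Ω
Seg 3: A = π(d/2)² = π(1.5150e-03 m)² = 7.211e-06 m²
R_3 = (1.70×10^-8)(57.9)/(7.211e-06) = 0.1365 Ω
R_total = R_1 + R_2 + R_3 = 1.24 Ω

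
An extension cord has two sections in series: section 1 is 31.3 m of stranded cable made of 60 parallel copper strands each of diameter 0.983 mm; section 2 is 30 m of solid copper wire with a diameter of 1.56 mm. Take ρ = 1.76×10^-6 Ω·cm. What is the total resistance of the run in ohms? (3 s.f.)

ρ = 1.76×10^-6 Ω·cm = 1.76×10^-8 Ω·m
Section 1: A_strand = π(4.9150e-04)² = 7.589e-07 m²; R₁ = ρL/(N·A_s) = (1.76×10^-8)(31.3)/(60×7.589e-07) = 0.0121 Ω
Section 2: A = π(d/2)² = π(7.8000e-04 m)² = 1.911e-06 m²
R₂ = (1.76×10^-8)(30)/(1.911e-06) = 0.2762 Ω
R = R₁ + R₂ = 0.288 Ω

0.288 Ω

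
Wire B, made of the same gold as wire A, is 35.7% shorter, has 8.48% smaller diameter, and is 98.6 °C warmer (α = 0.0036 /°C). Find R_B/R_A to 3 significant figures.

1.04

R ∝ ρL/d² with ρ ∝ (1+αΔT), so R_B/R_A = (1 − 35.7/100) × (1 − 8.48/100)⁻² × (1 + 0.0036×98.6)
= 0.643 × 1.194 × 1.355 = 1.04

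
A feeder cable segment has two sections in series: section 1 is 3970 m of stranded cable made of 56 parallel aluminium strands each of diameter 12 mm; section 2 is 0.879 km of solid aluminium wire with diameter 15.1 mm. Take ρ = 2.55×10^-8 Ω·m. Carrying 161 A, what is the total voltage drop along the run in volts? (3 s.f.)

Section 1: A_strand = π(6.0000e-03)² = 1.131e-04 m²; R₁ = ρL/(N·A_s) = (2.55×10^-8)(3970)/(56×1.131e-04) = 0.01598 Ω
Section 2: A = π(d/2)² = π(7.5500e-03 m)² = 1.791e-04 m²
R₂ = (2.55×10^-8)(879)/(1.791e-04) = 0.1252 Ω
R = R₁ + R₂ = 0.1411 Ω
V = IR = 161 × 0.1411 = 22.7 V

22.7 V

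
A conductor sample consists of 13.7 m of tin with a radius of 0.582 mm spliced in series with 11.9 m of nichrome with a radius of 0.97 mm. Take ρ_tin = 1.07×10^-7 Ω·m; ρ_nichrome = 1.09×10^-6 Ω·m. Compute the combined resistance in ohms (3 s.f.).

Segment 1: A = πr² = π(5.8200e-04 m)² = 1.064e-06 m²
R₁ = ρL/A = (1.07×10^-7)(13.7)/(1.064e-06) = 1.378 Ω
Segment 2: A = πr² = π(9.7000e-04 m)² = 2.956e-06 m²
R₂ = (1.09×10^-6)(11.9)/(2.956e-06) = 4.388 Ω
R = R₁ + R₂ = 5.77 Ω

5.77 Ω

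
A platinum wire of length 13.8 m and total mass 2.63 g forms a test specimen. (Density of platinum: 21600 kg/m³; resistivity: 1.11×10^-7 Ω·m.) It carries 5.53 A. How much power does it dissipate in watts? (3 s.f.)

5310 W

A = m/(density·L) = 0.00263/(21600×13.8) = 8.8231e-09 m²
R = ρL/A = (1.11×10^-7)(13.8)/(8.8231e-09) = 173.6 Ω
P = I²R = (5.53)² × 173.6 = 5310 W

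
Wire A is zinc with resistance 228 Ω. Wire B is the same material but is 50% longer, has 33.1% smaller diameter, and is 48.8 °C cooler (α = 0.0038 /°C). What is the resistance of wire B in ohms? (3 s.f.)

R ∝ ρL/d² with ρ ∝ (1+αΔT), so R_B/R_A = (1 + 50/100) × (1 − 33.1/100)⁻² × (1 − 0.0038×48.8)
= 1.5 × 2.234 × 0.8146 = 2.73
R_B = 2.73 × 228 = 622 Ω

622 Ω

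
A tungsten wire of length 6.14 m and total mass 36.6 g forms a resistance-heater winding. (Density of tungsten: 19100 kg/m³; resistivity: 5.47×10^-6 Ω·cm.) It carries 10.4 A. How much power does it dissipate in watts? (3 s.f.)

ρ = 5.47×10^-6 Ω·cm = 5.47×10^-8 Ω·m
A = m/(density·L) = 0.0366/(19100×6.14) = 3.1209e-07 m²
R = ρL/A = (5.47×10^-8)(6.14)/(3.1209e-07) = 1.076 Ω
P = I²R = (10.4)² × 1.076 = 116 W

116 W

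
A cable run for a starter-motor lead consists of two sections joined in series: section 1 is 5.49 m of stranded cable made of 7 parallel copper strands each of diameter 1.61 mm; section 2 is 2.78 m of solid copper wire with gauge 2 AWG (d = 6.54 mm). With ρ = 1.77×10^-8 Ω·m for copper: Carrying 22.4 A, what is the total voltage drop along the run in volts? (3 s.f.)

Section 1: A_strand = π(8.0500e-04)² = 2.036e-06 m²; R₁ = ρL/(N·A_s) = (1.77×10^-8)(5.49)/(7×2.036e-06) = 0.006819 Ω
Section 2: A = π(6.54/2 mm)² = π(3.2700e-03 m)² = 3.359e-05 m²
R₂ = (1.77×10^-8)(2.78)/(3.359e-05) = 0.001465 Ω
R = R₁ + R₂ = 0.008284 Ω
V = IR = 22.4 × 0.008284 = 0.186 V

0.186 V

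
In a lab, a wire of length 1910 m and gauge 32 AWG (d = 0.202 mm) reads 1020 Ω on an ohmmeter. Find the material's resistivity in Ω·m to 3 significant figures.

1.71×10^-8 Ω·m

A = π(0.202/2 mm)² = π(1.0100e-04 m)² = 3.205e-08 m²
ρ = RA/L = (1020)(3.205e-08)/(1910) = 1.71×10^-8 Ω·m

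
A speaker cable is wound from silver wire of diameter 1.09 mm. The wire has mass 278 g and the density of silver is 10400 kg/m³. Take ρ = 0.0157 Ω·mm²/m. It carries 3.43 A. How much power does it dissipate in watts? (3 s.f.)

5.67 W

ρ = 0.0157 Ω·mm²/m = 1.57×10^-8 Ω·m
A = π(d/2)² = π(5.4500e-04 m)² = 9.3313e-07 m²
L = m/(density·A) = 0.278/(10400×9.3313e-07) = 28.65 m
R = ρL/A = (1.57×10^-8)(28.65)/(9.3313e-07) = 0.482 Ω
P = I²R = (3.43)² × 0.482 = 5.67 W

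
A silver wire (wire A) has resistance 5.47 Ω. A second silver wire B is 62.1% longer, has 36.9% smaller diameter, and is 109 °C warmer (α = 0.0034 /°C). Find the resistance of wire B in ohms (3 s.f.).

30.5 Ω

R ∝ ρL/d² with ρ ∝ (1+αΔT), so R_B/R_A = (1 + 62.1/100) × (1 − 36.9/100)⁻² × (1 + 0.0034×109)
= 1.621 × 2.511 × 1.371 = 5.58
R_B = 5.58 × 5.47 = 30.5 Ω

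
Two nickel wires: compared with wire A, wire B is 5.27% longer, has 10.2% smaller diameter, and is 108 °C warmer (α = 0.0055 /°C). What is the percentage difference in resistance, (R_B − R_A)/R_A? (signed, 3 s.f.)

R ∝ ρL/d² with ρ ∝ (1+αΔT), so R_B/R_A = (1 + 5.27/100) × (1 − 10.2/100)⁻² × (1 + 0.0055×108)
= 1.053 × 1.24 × 1.594 = 2.081
(R_B − R_A)/R_A = 2.081 − 1 = 108%

108%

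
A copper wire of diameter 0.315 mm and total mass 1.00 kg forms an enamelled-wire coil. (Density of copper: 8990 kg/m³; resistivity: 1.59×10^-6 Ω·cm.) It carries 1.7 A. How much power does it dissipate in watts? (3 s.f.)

ρ = 1.59×10^-6 Ω·cm = 1.59×10^-8 Ω·m
A = π(d/2)² = π(1.5750e-04 m)² = 7.7931e-08 m²
L = m/(density·A) = 1/(8990×7.7931e-08) = 1427 m
R = ρL/A = (1.59×10^-8)(1427)/(7.7931e-08) = 291.2 Ω
P = I²R = (1.7)² × 291.2 = 842 W

842 W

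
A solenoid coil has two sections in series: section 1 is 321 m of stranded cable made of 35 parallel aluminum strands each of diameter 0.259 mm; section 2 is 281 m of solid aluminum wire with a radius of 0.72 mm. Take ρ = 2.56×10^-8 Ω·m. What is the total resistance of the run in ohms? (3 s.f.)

8.87 Ω

Section 1: A_strand = π(1.2950e-04)² = 5.269e-08 m²; R₁ = ρL/(N·A_s) = (2.56×10^-8)(321)/(35×5.269e-08) = 4.456 Ω
Section 2: A = πr² = π(7.2000e-04 m)² = 1.629e-06 m²
R₂ = (2.56×10^-8)(281)/(1.629e-06) = 4.417 Ω
R = R₁ + R₂ = 8.87 Ω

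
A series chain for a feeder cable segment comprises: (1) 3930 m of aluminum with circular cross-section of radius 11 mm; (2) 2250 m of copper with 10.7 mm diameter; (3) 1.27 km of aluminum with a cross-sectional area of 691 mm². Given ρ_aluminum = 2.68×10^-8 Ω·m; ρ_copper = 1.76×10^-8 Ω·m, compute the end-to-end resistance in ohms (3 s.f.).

0.767 Ω

Seg 1: A = πr² = π(1.1000e-02 m)² = 3.801e-04 m²
R_1 = (2.68×10^-8)(3930)/(3.801e-04) = 0.2771 Ω
Seg 2: A = π(d/2)² = π(5.3500e-03 m)² = 8.992e-05 m²
R_2 = (1.76×10^-8)(2250)/(8.992e-05) = 0.4404 Ω
Seg 3: A = 691 mm² = 6.910e-04 m²
R_3 = (2.68×10^-8)(1270)/(6.910e-04) = 0.04926 Ω
R_total = R_1 + R_2 + R_3 = 0.767 Ω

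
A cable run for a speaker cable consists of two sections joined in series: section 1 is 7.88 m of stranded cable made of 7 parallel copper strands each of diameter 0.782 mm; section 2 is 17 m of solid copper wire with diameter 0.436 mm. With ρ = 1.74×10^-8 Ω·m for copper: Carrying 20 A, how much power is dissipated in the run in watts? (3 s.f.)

Section 1: A_strand = π(3.9100e-04)² = 4.803e-07 m²; R₁ = ρL/(N·A_s) = (1.74×10^-8)(7.88)/(7×4.803e-07) = 0.04078 Ω
Section 2: A = π(d/2)² = π(2.1800e-04 m)² = 1.493e-07 m²
R₂ = (1.74×10^-8)(17)/(1.493e-07) = 1.981 Ω
R = R₁ + R₂ = 2.022 Ω
P = I²R = (20)² × 2.022 = 809 W

809 W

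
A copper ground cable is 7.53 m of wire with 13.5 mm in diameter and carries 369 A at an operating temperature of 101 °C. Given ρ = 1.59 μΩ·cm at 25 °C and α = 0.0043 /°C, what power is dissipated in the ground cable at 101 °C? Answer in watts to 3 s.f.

ρ = 1.59 μΩ·cm = 1.59×10^-8 Ω·m
A = π(d/2)² = π(6.7500e-03 m)² = 1.431e-04 m²
R₍25₎ = ρL/A = (1.59×10^-8)(7.53)/(1.431e-04) = 8.364×10^-4 Ω
R₍101₎ = R₍25₎(1 + αΔT) = 8.364×10^-4 × (1 + 0.0043×76) = 0.00111 Ω
P = I²R = (369)² × 0.00111 = 151 W

151 W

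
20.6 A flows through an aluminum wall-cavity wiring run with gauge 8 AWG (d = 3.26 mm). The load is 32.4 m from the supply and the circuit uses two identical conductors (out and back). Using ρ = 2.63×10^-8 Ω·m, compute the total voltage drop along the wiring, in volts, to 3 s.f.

4.21 V

A = π(3.26/2 mm)² = π(1.6300e-03 m)² = 8.347e-06 m²
Total conductor length (both ways) L = 2 × 32.4 = 64.8 m
R = ρL/A = (2.63×10^-8)(64.8)/(8.347e-06) = 0.2042 Ω
V = IR = 20.6 × 0.2042 = 4.21 V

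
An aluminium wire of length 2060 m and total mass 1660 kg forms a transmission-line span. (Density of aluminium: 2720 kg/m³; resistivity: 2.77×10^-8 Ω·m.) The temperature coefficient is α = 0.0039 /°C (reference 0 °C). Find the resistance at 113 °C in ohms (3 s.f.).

0.277 Ω

A = m/(density·L) = 1660/(2720×2060) = 2.9626e-04 m²
R = ρL/A = (2.77×10^-8)(2060)/(2.9626e-04) = 0.1926 Ω
R(113 °C) = 0.1926 × (1 + 0.0039×113) = 0.277 Ω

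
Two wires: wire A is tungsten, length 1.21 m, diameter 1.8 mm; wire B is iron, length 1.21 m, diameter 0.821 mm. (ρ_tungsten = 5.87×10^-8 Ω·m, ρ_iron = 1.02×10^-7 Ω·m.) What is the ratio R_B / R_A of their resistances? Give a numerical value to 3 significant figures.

R ∝ ρL/d², so R_B/R_A = (ρ_B/ρ_A) × (d_A/d_B)²
= (1.02×10^-7/5.87×10^-8) × (1.8/0.821)² = 8.35

8.35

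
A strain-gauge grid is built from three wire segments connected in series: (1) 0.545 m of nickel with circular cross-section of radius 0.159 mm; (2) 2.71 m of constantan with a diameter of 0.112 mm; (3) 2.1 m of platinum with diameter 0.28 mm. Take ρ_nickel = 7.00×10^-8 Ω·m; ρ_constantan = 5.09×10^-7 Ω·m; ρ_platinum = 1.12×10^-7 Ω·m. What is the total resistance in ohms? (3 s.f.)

144 Ω

Seg 1: A = πr² = π(1.5900e-04 m)² = 7.942e-08 m²
R_1 = (7.00×10^-8)(0.545)/(7.942e-08) = 0.4803 Ω
Seg 2: A = π(d/2)² = π(5.6000e-05 m)² = 9.852e-09 m²
R_2 = (5.09×10^-7)(2.71)/(9.852e-09) = 140 Ω
Seg 3: A = π(d/2)² = π(1.4000e-04 m)² = 6.158e-08 m²
R_3 = (1.12×10^-7)(2.1)/(6.158e-08) = 3.82 Ω
R_total = R_1 + R_2 + R_3 = 144 Ω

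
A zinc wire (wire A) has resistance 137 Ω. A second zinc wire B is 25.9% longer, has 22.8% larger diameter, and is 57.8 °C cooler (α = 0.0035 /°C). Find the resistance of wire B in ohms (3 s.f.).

91.2 Ω

R ∝ ρL/d² with ρ ∝ (1+αΔT), so R_B/R_A = (1 + 25.9/100) × (1 + 22.8/100)⁻² × (1 − 0.0035×57.8)
= 1.259 × 0.6631 × 0.7977 = 0.666
R_B = 0.666 × 137 = 91.2 Ω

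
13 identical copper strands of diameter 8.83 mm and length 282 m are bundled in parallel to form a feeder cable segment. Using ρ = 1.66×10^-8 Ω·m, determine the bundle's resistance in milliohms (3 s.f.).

A_strand = π(4.4150e-03 m)² = 6.124e-05 m²
R_strand = ρL/A = (1.66×10^-8)(282)/(6.124e-05) = 0.07644 Ω
R_total = R_strand/N = 0.07644/13 = 5.88 mΩ

5.88 mΩ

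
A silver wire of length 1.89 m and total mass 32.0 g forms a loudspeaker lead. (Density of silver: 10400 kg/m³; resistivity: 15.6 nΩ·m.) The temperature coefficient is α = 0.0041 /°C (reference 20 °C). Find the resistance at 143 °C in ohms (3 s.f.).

ρ = 15.6 nΩ·m = 1.56×10^-8 Ω·m
A = m/(density·L) = 0.032/(10400×1.89) = 1.6280e-06 m²
R = ρL/A = (1.56×10^-8)(1.89)/(1.6280e-06) = 0.01811 Ω
R(143 °C) = 0.01811 × (1 + 0.0041×123) = 0.0272 Ω

0.0272 Ω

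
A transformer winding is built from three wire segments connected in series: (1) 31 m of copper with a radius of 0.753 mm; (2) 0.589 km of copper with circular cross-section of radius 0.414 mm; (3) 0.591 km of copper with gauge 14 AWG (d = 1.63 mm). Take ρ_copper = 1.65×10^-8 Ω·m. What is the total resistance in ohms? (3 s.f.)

Seg 1: A = πr² = π(7.5300e-04 m)² = 1.781e-06 m²
R_1 = (1.65×10^-8)(31)/(1.781e-06) = 0.2871 Ω
Seg 2: A = πr² = π(4.1400e-04 m)² = 5.385e-07 m²
R_2 = (1.65×10^-8)(589)/(5.385e-07) = 18.05 Ω
Seg 3: A = π(1.63/2 mm)² = π(8.1500e-04 m)² = 2.087e-06 m²
R_3 = (1.65×10^-8)(591)/(2.087e-06) = 4.673 Ω
R_total = R_1 + R_2 + R_3 = 23.0 Ω

23.0 Ω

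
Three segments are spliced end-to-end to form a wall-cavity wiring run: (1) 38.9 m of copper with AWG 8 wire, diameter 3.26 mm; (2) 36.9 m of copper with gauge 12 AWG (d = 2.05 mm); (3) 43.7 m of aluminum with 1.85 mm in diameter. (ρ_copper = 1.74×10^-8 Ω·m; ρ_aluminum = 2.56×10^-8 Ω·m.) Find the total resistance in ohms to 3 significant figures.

0.692 Ω

Seg 1: A = π(3.26/2 mm)² = π(1.6300e-03 m)² = 8.347e-06 m²
R_1 = (1.74×10^-8)(38.9)/(8.347e-06) = 0.08109 Ω
Seg 2: A = π(2.05/2 mm)² = π(1.0250e-03 m)² = 3.301e-06 m²
R_2 = (1.74×10^-8)(36.9)/(3.301e-06) = 0.1945 Ω
Seg 3: A = π(d/2)² = π(9.2500e-04 m)² = 2.688e-06 m²
R_3 = (2.56×10^-8)(43.7)/(2.688e-06) = 0.4162 Ω
R_total = R_1 + R_2 + R_3 = 0.692 Ω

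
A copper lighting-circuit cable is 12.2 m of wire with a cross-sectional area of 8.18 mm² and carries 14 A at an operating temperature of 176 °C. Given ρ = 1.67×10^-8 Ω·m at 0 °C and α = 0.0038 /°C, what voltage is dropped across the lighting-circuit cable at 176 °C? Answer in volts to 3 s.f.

0.582 V

A = 8.18 mm² = 8.180e-06 m²
R₍0₎ = ρL/A = (1.67×10^-8)(12.2)/(8.180e-06) = 0.02491 Ω
R₍176₎ = R₍0₎(1 + αΔT) = 0.02491 × (1 + 0.0038×176) = 0.04156 Ω
V = IR = 14 × 0.04156 = 0.582 V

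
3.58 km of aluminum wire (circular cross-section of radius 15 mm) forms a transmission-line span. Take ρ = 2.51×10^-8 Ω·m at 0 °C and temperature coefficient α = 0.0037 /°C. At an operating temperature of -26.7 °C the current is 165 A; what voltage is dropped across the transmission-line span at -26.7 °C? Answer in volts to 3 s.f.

A = πr² = π(1.5000e-02 m)² = 7.069e-04 m²
R₍0₎ = ρL/A = (2.51×10^-8)(3580)/(7.069e-04) = 0.1271 Ω
R₍-26.7₎ = R₍0₎(1 + αΔT) = 0.1271 × (1 + 0.0037×-26.7) = 0.1146 Ω
V = IR = 165 × 0.1146 = 18.9 V

18.9 V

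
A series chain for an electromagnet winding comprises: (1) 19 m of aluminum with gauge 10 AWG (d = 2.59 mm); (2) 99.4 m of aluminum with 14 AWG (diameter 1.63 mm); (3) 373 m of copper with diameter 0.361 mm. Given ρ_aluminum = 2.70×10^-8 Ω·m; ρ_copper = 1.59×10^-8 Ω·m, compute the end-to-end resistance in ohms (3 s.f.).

Seg 1: A = π(2.59/2 mm)² = π(1.2950e-03 m)² = 5.269e-06 m²
R_1 = (2.70×10^-8)(19)/(5.269e-06) = 0.09737 Ω
Seg 2: A = π(1.63/2 mm)² = π(8.1500e-04 m)² = 2.087e-06 m²
R_2 = (2.70×10^-8)(99.4)/(2.087e-06) = 1.286 Ω
Seg 3: A = π(d/2)² = π(1.8050e-04 m)² = 1.024e-07 m²
R_3 = (1.59×10^-8)(373)/(1.024e-07) = 57.94 Ω
R_total = R_1 + R_2 + R_3 = 59.3 Ω

59.3 Ω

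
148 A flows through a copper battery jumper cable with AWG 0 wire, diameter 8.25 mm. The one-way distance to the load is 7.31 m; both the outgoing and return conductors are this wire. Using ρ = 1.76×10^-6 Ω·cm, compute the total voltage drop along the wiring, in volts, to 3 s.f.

0.712 V

ρ = 1.76×10^-6 Ω·cm = 1.76×10^-8 Ω·m
A = π(8.25/2 mm)² = π(4.1250e-03 m)² = 5.346e-05 m²
Total conductor length (both ways) L = 2 × 7.31 = 14.62 m
R = ρL/A = (1.76×10^-8)(14.62)/(5.346e-05) = 0.004814 Ω
V = IR = 148 × 0.004814 = 0.712 V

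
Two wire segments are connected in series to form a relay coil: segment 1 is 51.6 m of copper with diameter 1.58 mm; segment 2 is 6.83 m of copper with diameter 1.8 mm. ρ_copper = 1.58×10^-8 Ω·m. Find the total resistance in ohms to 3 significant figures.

0.458 Ω

Segment 1: A = π(d/2)² = π(7.9000e-04 m)² = 1.961e-06 m²
R₁ = ρL/A = (1.58×10^-8)(51.6)/(1.961e-06) = 0.4158 Ω
Segment 2: A = π(d/2)² = π(9.0000e-04 m)² = 2.545e-06 m²
R₂ = (1.58×10^-8)(6.83)/(2.545e-06) = 0.04241 Ω
R = R₁ + R₂ = 0.458 Ω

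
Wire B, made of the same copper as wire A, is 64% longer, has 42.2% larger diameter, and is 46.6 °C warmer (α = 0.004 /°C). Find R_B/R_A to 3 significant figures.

R ∝ ρL/d² with ρ ∝ (1+αΔT), so R_B/R_A = (1 + 64/100) × (1 + 42.2/100)⁻² × (1 + 0.004×46.6)
= 1.64 × 0.4945 × 1.186 = 0.962

0.962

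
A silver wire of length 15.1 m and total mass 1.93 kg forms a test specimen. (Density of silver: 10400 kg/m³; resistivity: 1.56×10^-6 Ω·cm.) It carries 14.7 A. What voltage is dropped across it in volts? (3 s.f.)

0.282 V

ρ = 1.56×10^-6 Ω·cm = 1.56×10^-8 Ω·m
A = m/(density·L) = 1.93/(10400×15.1) = 1.2290e-05 m²
R = ρL/A = (1.56×10^-8)(15.1)/(1.2290e-05) = 0.01917 Ω
V = IR = 14.7 × 0.01917 = 0.282 V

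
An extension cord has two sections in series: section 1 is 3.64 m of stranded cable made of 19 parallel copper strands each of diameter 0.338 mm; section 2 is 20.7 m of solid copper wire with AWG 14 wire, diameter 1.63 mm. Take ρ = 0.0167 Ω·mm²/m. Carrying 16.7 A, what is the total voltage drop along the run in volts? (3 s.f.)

ρ = 0.0167 Ω·mm²/m = 1.67×10^-8 Ω·m
Section 1: A_strand = π(1.6900e-04)² = 8.973e-08 m²; R₁ = ρL/(N·A_s) = (1.67×10^-8)(3.64)/(19×8.973e-08) = 0.03566 Ω
Section 2: A = π(1.63/2 mm)² = π(8.1500e-04 m)² = 2.087e-06 m²
R₂ = (1.67×10^-8)(20.7)/(2.087e-06) = 0.1657 Ω
R = R₁ + R₂ = 0.2013 Ω
V = IR = 16.7 × 0.2013 = 3.36 V

3.36 V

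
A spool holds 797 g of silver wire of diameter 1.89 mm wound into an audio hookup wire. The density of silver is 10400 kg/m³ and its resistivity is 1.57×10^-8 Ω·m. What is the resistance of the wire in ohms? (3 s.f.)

0.153 Ω

A = π(d/2)² = π(9.4500e-04 m)² = 2.8055e-06 m²
L = m/(density·A) = 0.797/(10400×2.8055e-06) = 27.32 m
R = ρL/A = (1.57×10^-8)(27.32)/(2.8055e-06) = 0.153 Ω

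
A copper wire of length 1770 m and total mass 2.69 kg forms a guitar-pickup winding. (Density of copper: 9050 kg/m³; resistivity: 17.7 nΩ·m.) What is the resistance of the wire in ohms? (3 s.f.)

187 Ω

ρ = 17.7 nΩ·m = 1.77×10^-8 Ω·m
A = m/(density·L) = 2.69/(9050×1770) = 1.6793e-07 m²
R = ρL/A = (1.77×10^-8)(1770)/(1.6793e-07) = 187 Ω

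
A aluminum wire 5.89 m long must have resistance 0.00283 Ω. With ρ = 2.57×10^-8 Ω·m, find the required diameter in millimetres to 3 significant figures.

8.25 mm

A = ρL/R = (2.57×10^-8)(5.89)/(0.00283) = 5.349e-05 m²
d = 2√(A/π) = 8.253e-03 m = 8.25 mm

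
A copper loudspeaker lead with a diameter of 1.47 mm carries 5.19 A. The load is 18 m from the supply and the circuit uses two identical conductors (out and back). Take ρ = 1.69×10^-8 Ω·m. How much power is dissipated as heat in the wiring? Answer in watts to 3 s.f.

A = π(d/2)² = π(7.3500e-04 m)² = 1.697e-06 m²
Total conductor length (both ways) L = 2 × 18 = 36 m
R = ρL/A = (1.69×10^-8)(36)/(1.697e-06) = 0.3585 Ω
P = I²R = (5.19)² × 0.3585 = 9.66 W

9.66 W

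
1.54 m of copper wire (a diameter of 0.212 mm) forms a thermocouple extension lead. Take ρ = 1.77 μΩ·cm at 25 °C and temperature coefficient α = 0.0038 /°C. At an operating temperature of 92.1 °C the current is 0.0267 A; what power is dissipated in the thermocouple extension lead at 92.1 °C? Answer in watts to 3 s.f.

6.91×10^-4 W

ρ = 1.77 μΩ·cm = 1.77×10^-8 Ω·m
A = π(d/2)² = π(1.0600e-04 m)² = 3.530e-08 m²
R₍25₎ = ρL/A = (1.77×10^-8)(1.54)/(3.530e-08) = 0.7722 Ω
R₍92.1₎ = R₍25₎(1 + αΔT) = 0.7722 × (1 + 0.0038×67.1) = 0.9691 Ω
P = I²R = (0.0267)² × 0.9691 = 6.91×10^-4 W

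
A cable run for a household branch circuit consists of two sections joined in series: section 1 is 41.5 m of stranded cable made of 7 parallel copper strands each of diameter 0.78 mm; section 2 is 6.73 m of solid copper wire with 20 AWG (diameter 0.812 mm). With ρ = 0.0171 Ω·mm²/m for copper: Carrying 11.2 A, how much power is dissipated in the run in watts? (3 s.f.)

ρ = 0.0171 Ω·mm²/m = 1.71×10^-8 Ω·m
Section 1: A_strand = π(3.9000e-04)² = 4.778e-07 m²; R₁ = ρL/(N·A_s) = (1.71×10^-8)(41.5)/(7×4.778e-07) = 0.2122 Ω
Section 2: A = π(0.812/2 mm)² = π(4.0600e-04 m)² = 5.178e-07 m²
R₂ = (1.71×10^-8)(6.73)/(5.178e-07) = 0.2222 Ω
R = R₁ + R₂ = 0.4344 Ω
P = I²R = (11.2)² × 0.4344 = 54.5 W

54.5 W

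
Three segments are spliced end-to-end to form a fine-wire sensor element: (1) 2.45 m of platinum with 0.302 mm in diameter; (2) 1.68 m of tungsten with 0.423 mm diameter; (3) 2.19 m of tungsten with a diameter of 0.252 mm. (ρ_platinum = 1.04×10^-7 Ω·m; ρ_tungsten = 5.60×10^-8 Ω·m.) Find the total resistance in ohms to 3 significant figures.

Seg 1: A = π(d/2)² = π(1.5100e-04 m)² = 7.163e-08 m²
R_1 = (1.04×10^-7)(2.45)/(7.163e-08) = 3.557 Ω
Seg 2: A = π(d/2)² = π(2.1150e-04 m)² = 1.405e-07 m²
R_2 = (5.60×10^-8)(1.68)/(1.405e-07) = 0.6695 Ω
Seg 3: A = π(d/2)² = π(1.2600e-04 m)² = 4.988e-08 m²
R_3 = (5.60×10^-8)(2.19)/(4.988e-08) = 2.459 Ω
R_total = R_1 + R_2 + R_3 = 6.69 Ω

6.69 Ω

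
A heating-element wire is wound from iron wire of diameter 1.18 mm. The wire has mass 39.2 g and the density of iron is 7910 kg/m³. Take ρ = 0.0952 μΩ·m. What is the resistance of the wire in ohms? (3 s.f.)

0.394 Ω

ρ = 0.0952 μΩ·m = 9.52×10^-8 Ω·m
A = π(d/2)² = π(5.9000e-04 m)² = 1.0936e-06 m²
L = m/(density·A) = 0.0392/(7910×1.0936e-06) = 4.532 m
R = ρL/A = (9.52×10^-8)(4.532)/(1.0936e-06) = 0.394 Ω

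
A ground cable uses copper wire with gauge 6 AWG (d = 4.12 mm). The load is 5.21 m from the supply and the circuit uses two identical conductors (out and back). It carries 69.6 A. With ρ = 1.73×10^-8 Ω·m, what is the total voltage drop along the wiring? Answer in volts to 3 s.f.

0.941 V

A = π(4.12/2 mm)² = π(2.0600e-03 m)² = 1.333e-05 m²
Total conductor length (both ways) L = 2 × 5.21 = 10.42 m
R = ρL/A = (1.73×10^-8)(10.42)/(1.333e-05) = 0.01352 Ω
V = IR = 69.6 × 0.01352 = 0.941 V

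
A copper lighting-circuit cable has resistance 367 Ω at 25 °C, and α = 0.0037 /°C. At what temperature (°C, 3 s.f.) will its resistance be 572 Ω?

176 °C

R = R₀(1 + α(T − T₀)) ⇒ T = T₀ + (R/R₀ − 1)/α
T = 25 + (572/367 − 1)/0.0037 = 25 + (0.5586)/0.0037 = 176 °C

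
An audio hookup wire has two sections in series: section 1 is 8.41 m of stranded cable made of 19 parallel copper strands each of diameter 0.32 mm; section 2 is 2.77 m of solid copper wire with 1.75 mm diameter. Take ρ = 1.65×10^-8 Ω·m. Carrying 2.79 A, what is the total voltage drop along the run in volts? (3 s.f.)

Section 1: A_strand = π(1.6000e-04)² = 8.042e-08 m²; R₁ = ρL/(N·A_s) = (1.65×10^-8)(8.41)/(19×8.042e-08) = 0.09081 Ω
Section 2: A = π(d/2)² = π(8.7500e-04 m)² = 2.405e-06 m²
R₂ = (1.65×10^-8)(2.77)/(2.405e-06) = 0.019 Ω
R = R₁ + R₂ = 0.1098 Ω
V = IR = 2.79 × 0.1098 = 0.306 V

0.306 V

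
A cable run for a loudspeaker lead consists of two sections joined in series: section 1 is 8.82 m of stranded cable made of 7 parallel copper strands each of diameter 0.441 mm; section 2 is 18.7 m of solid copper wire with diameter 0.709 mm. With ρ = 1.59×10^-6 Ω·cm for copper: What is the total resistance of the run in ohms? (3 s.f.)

0.884 Ω

ρ = 1.59×10^-6 Ω·cm = 1.59×10^-8 Ω·m
Section 1: A_strand = π(2.2050e-04)² = 1.527e-07 m²; R₁ = ρL/(N·A_s) = (1.59×10^-8)(8.82)/(7×1.527e-07) = 0.1312 Ω
Section 2: A = π(d/2)² = π(3.5450e-04 m)² = 3.948e-07 m²
R₂ = (1.59×10^-8)(18.7)/(3.948e-07) = 0.7531 Ω
R = R₁ + R₂ = 0.884 Ω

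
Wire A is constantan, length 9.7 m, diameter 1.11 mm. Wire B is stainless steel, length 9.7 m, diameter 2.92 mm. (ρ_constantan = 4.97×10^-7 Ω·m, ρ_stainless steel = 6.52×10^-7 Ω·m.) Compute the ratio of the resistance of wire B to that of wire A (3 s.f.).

R ∝ ρL/d², so R_B/R_A = (ρ_B/ρ_A) × (d_A/d_B)²
= (6.52×10^-7/4.97×10^-7) × (1.11/2.92)² = 0.190

0.190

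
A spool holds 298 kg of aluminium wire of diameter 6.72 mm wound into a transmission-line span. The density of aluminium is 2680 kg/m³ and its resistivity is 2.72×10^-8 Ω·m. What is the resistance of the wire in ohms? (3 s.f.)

A = π(d/2)² = π(3.3600e-03 m)² = 3.5467e-05 m²
L = m/(density·A) = 298/(2680×3.5467e-05) = 3135 m
R = ρL/A = (2.72×10^-8)(3135)/(3.5467e-05) = 2.40 Ω

2.40 Ω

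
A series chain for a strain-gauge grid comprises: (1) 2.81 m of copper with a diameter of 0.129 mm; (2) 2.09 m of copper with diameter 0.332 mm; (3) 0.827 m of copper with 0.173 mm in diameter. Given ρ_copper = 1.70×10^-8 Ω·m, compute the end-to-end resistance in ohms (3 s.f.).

4.66 Ω

Seg 1: A = π(d/2)² = π(6.4500e-05 m)² = 1.307e-08 m²
R_1 = (1.70×10^-8)(2.81)/(1.307e-08) = 3.655 Ω
Seg 2: A = π(d/2)² = π(1.6600e-04 m)² = 8.657e-08 m²
R_2 = (1.70×10^-8)(2.09)/(8.657e-08) = 0.4104 Ω
Seg 3: A = π(d/2)² = π(8.6500e-05 m)² = 2.351e-08 m²
R_3 = (1.70×10^-8)(0.827)/(2.351e-08) = 0.5981 Ω
R_total = R_1 + R_2 + R_3 = 4.66 Ω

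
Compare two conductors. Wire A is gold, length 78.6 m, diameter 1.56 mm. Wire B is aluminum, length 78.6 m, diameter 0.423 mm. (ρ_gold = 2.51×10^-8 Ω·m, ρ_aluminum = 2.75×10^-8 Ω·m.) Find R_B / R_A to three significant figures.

14.9

R ∝ ρL/d², so R_B/R_A = (ρ_B/ρ_A) × (d_A/d_B)²
= (2.75×10^-8/2.51×10^-8) × (1.56/0.423)² = 14.9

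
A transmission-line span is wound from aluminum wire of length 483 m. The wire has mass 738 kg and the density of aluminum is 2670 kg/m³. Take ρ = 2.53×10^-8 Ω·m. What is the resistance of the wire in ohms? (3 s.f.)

A = m/(density·L) = 738/(2670×483) = 5.7227e-04 m²
R = ρL/A = (2.53×10^-8)(483)/(5.7227e-04) = 0.0214 Ω

0.0214 Ω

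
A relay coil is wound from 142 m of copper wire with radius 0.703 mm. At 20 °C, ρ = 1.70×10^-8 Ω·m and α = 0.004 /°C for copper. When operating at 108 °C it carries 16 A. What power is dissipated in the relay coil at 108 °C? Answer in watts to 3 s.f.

538 W

A = πr² = π(7.0300e-04 m)² = 1.553e-06 m²
R₍20₎ = ρL/A = (1.70×10^-8)(142)/(1.553e-06) = 1.555 Ω
R₍108₎ = R₍20₎(1 + αΔT) = 1.555 × (1 + 0.004×88) = 2.102 Ω
P = I²R = (16)² × 2.102 = 538 W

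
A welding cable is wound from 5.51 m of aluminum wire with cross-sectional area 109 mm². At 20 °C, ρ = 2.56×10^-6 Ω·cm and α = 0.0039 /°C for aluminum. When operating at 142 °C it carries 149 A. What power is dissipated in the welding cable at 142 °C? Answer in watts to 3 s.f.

42.4 W

ρ = 2.56×10^-6 Ω·cm = 2.56×10^-8 Ω·m
A = 109 mm² = 1.090e-04 m²
R₍20₎ = ρL/A = (2.56×10^-8)(5.51)/(1.090e-04) = 0.001294 Ω
R₍142₎ = R₍20₎(1 + αΔT) = 0.001294 × (1 + 0.0039×122) = 0.00191 Ω
P = I²R = (149)² × 0.00191 = 42.4 W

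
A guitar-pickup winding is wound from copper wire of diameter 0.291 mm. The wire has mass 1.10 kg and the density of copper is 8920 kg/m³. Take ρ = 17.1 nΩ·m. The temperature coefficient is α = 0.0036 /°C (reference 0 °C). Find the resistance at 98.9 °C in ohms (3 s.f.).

ρ = 17.1 nΩ·m = 1.71×10^-8 Ω·m
A = π(d/2)² = π(1.4550e-04 m)² = 6.6508e-08 m²
L = m/(density·A) = 1.1/(8920×6.6508e-08) = 1854 m
R = ρL/A = (1.71×10^-8)(1854)/(6.6508e-08) = 476.7 Ω
R(98.9 °C) = 476.7 × (1 + 0.0036×98.9) = 646 Ω

646 Ω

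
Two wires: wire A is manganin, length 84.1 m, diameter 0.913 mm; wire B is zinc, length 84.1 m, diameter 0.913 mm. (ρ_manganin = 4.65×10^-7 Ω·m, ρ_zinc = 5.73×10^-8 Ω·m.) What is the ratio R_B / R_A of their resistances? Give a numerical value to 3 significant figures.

R ∝ ρL/d², so R_B/R_A = (ρ_B/ρ_A)
= (5.73×10^-8/4.65×10^-7) = 0.123

0.123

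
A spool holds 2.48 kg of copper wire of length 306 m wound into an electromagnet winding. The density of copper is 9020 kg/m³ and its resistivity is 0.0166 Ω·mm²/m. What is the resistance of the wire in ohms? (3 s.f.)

5.65 Ω

ρ = 0.0166 Ω·mm²/m = 1.66×10^-8 Ω·m
A = m/(density·L) = 2.48/(9020×306) = 8.9851e-07 m²
R = ρL/A = (1.66×10^-8)(306)/(8.9851e-07) = 5.65 Ω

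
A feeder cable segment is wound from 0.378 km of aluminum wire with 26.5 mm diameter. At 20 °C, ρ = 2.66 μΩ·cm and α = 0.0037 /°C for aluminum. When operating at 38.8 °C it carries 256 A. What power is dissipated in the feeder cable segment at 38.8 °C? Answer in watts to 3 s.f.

ρ = 2.66 μΩ·cm = 2.66×10^-8 Ω·m
A = π(d/2)² = π(1.3250e-02 m)² = 5.515e-04 m²
R₍20₎ = ρL/A = (2.66×10^-8)(378)/(5.515e-04) = 0.01823 Ω
R₍38.8₎ = R₍20₎(1 + αΔT) = 0.01823 × (1 + 0.0037×18.8) = 0.0195 Ω
P = I²R = (256)² × 0.0195 = 1280 W

1280 W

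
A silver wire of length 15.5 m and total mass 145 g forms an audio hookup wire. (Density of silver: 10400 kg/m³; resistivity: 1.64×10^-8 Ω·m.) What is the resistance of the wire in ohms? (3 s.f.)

A = m/(density·L) = 0.145/(10400×15.5) = 8.9950e-07 m²
R = ρL/A = (1.64×10^-8)(15.5)/(8.9950e-07) = 0.283 Ω

0.283 Ω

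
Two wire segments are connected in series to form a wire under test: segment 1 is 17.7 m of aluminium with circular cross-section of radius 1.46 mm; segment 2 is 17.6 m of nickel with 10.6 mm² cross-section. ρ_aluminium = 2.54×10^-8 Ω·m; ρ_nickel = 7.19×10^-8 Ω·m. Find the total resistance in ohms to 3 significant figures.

Segment 1: A = πr² = π(1.4600e-03 m)² = 6.697e-06 m²
R₁ = ρL/A = (2.54×10^-8)(17.7)/(6.697e-06) = 0.06714 Ω
Segment 2: A = 10.6 mm² = 1.060e-05 m²
R₂ = (7.19×10^-8)(17.6)/(1.060e-05) = 0.1194 Ω
R = R₁ + R₂ = 0.187 Ω

0.187 Ω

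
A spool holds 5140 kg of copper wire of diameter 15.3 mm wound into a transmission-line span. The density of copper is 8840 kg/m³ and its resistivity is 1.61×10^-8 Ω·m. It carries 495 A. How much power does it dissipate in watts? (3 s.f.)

A = π(d/2)² = π(7.6500e-03 m)² = 1.8385e-04 m²
L = m/(density·A) = 5140/(8840×1.8385e-04) = 3163 m
R = ρL/A = (1.61×10^-8)(3163)/(1.8385e-04) = 0.2769 Ω
P = I²R = (495)² × 0.2769 = 67900 W

67900 W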